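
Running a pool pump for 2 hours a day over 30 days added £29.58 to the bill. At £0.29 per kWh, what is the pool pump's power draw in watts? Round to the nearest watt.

1700 W

Energy = £29.58 ÷ £0.29/kWh = 102 kWh
Runtime = 2 h/day × 30 days = 60 h
Power = 102 kWh ÷ 60 h = 1.7 kW = 1700 W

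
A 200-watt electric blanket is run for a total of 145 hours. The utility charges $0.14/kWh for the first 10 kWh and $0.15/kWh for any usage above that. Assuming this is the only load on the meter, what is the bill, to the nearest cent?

Energy = 0.2 kW × 145 h = 29 kWh
Tier 1 (0–10 kWh): 10 × $0.14 = $1.4
Above 10 kWh: 19 × $0.15 = $2.85
Bill = $4.25

$4.25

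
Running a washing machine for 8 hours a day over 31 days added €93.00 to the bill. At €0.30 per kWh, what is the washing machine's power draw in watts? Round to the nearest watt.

1250 W

Energy = €93.00 ÷ €0.30/kWh = 310 kWh
Runtime = 8 h/day × 31 days = 248 h
Power = 310 kWh ÷ 248 h = 1.25 kW = 1250 W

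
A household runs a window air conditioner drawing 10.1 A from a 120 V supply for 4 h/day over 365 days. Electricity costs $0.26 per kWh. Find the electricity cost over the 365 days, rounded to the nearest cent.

Power = 10.1 A × 120 V = 1212 W = 1.212 kW
Runtime = 4 h/day × 365 days = 1460 h
Energy = 1.212 kW × 1460 h = 1769.52 kWh
Cost = 1769.52 kWh × $0.26/kWh = $460.08

$460.08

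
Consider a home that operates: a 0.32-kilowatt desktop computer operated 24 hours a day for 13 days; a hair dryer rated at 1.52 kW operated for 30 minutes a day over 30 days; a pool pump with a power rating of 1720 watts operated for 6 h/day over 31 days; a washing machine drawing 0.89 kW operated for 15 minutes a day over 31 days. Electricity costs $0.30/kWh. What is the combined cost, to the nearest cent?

desktop computer: Runtime = 24 h × 13 = 312 h
desktop computer: 0.32 kW × 312 h = 99.84 kWh
hair dryer: Runtime = 30 min × 30 = 900 min = 15 h
hair dryer: 1.52 kW × 15 h = 22.8 kWh
pool pump: Runtime = 6 h/day × 31 days = 186 h
pool pump: 1.72 kW × 186 h = 319.92 kWh
washing machine: Runtime = 15 min × 31 = 465 min = 7.75 h
washing machine: 0.89 kW × 7.75 h = 6.8975 kWh
Total energy = 449.4575 kWh
Cost = 449.4575 × $0.30 = $134.84

$134.84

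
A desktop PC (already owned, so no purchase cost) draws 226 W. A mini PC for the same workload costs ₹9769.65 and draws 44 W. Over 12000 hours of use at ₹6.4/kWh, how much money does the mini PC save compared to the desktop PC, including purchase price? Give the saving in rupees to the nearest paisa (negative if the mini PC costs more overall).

₹4207.95

desktop PC: ₹0.00 + (226/1000) kW × 12000 h × ₹6.4 = ₹0.00 + ₹17356.8 = ₹17356.8
mini PC: ₹9769.65 + (44/1000) kW × 12000 h × ₹6.4 = ₹9769.65 + ₹3379.2 = ₹13148.85
Saving = ₹17356.8 − ₹13148.85 = ₹4207.95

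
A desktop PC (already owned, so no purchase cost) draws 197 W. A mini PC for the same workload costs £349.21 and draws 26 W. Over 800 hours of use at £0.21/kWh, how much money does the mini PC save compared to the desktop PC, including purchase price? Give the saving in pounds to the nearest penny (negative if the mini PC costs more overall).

-£320.48

desktop PC: £0.00 + (197/1000) kW × 800 h × £0.21 = £0.00 + £33.096 = £33.096
mini PC: £349.21 + (26/1000) kW × 800 h × £0.21 = £349.21 + £4.368 = £353.578
Saving = £33.096 − £353.578 = −£320.482 → -£320.48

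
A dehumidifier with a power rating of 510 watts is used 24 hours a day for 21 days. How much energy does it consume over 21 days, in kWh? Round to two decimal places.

Runtime = 24 h × 21 = 504 h
Energy = 0.51 kW × 504 h = 257.04 kWh

257.04 kWh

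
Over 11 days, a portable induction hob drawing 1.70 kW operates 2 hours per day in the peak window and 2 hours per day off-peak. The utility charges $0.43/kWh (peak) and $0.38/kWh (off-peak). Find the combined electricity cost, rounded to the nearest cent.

Peak energy = 1.7 kW × 2 h × 11 = 37.4 kWh
Off-peak energy = 1.7 kW × 2 h × 11 = 37.4 kWh
Cost = 37.4 × $0.43 + 37.4 × $0.38 = $16.082 + $14.212 = $30.29

$30.29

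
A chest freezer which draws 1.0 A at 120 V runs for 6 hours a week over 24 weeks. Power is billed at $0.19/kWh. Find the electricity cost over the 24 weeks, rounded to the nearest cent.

Power = 1.0 A × 120 V = 120 W = 0.12 kW
Runtime = 6 h/week × 24 weeks = 144 h
Energy = 0.12 kW × 144 h = 17.28 kWh
Cost = 17.28 kWh × $0.19/kWh = $3.28

$3.28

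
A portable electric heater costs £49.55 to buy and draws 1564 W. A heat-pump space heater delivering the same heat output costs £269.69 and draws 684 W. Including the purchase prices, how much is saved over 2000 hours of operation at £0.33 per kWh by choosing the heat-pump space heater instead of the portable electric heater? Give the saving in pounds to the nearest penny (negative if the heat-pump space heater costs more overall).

portable electric heater: £49.55 + (1564/1000) kW × 2000 h × £0.33 = £49.55 + £1032.24 = £1081.79
heat-pump space heater: £269.69 + (684/1000) kW × 2000 h × £0.33 = £269.69 + £451.44 = £721.13
Saving = £1081.79 − £721.13 = £360.66

£360.66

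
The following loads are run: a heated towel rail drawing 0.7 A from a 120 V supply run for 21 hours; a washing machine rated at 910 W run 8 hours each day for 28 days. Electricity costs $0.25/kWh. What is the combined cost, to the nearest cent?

$51.40

heated towel rail: Power = 0.7 A × 120 V = 84 W = 0.084 kW
heated towel rail: 0.084 kW × 21 h = 1.764 kWh
washing machine: Runtime = 8 h/day × 28 days = 224 h
washing machine: 0.91 kW × 224 h = 203.84 kWh
Total energy = 205.604 kWh
Cost = 205.604 × $0.25 = $51.40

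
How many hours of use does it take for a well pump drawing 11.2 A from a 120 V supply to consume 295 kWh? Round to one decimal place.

Power = 11.2 A × 120 V = 1344 W = 1.344 kW
Hours = 295 kWh ÷ 1.344 kW = 219.5 h

219.5 h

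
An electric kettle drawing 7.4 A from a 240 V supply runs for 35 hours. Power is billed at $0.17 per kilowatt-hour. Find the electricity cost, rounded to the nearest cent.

Power = 7.4 A × 240 V = 1776 W = 1.776 kW
Energy = 1.776 kW × 35 h = 62.16 kWh
Cost = 62.16 kWh × $0.17/kWh = $10.57

$10.57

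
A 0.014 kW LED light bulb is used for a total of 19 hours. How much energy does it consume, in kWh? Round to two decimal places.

0.27 kWh

Energy = 0.014 kW × 19 h = 0.266 kWh ≈ 0.27 kWh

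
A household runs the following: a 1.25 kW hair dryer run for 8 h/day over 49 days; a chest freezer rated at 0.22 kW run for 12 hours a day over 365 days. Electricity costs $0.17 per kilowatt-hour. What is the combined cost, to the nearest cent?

$247.11

hair dryer: Runtime = 8 h/day × 49 days = 392 h
hair dryer: 1.25 kW × 392 h = 490 kWh
chest freezer: Runtime = 12 h/day × 365 days = 4380 h
chest freezer: 0.22 kW × 4380 h = 963.6 kWh
Total energy = 1453.6 kWh
Cost = 1453.6 × $0.17 = $247.11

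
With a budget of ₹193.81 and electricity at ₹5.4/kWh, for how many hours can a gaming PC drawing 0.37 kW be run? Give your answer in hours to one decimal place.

97.0 h

Energy available = ₹193.81 ÷ ₹5.4/kWh = 35.8907 kWh
Hours = 35.8907 kWh ÷ 0.37 kW = 97.0 h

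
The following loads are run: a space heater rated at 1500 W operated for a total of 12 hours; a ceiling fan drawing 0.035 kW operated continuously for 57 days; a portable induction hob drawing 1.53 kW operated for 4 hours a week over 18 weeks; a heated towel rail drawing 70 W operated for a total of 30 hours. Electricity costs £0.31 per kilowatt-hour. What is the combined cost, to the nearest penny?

space heater: 1.5 kW × 12 h = 18 kWh
ceiling fan: Runtime = 24 h × 57 = 1368 h
ceiling fan: 0.035 kW × 1368 h = 47.88 kWh
portable induction hob: Runtime = 4 h/week × 18 weeks = 72 h
portable induction hob: 1.53 kW × 72 h = 110.16 kWh
heated towel rail: 0.07 kW × 30 h = 2.1 kWh
Total energy = 178.14 kWh
Cost = 178.14 × £0.31 = £55.22

£55.22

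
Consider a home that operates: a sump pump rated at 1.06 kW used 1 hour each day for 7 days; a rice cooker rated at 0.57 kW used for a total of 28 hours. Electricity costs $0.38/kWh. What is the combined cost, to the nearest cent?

$8.88

sump pump: Runtime = 1 h/day × 7 days = 7 h
sump pump: 1.06 kW × 7 h = 7.42 kWh
rice cooker: 0.57 kW × 28 h = 15.96 kWh
Total energy = 23.38 kWh
Cost = 23.38 × $0.38 = $8.88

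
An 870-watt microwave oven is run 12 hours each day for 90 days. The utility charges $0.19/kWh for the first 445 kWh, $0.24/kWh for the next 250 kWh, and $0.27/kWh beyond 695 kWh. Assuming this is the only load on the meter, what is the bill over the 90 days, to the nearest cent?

$210.59

Runtime = 12 h/day × 90 days = 1080 h
Energy = 0.87 kW × 1080 h = 939.6 kWh
Tier 1 (0–445 kWh): 445 × $0.19 = $84.55
Tier 2 (445–695 kWh): 250 × $0.24 = $60
Above 695 kWh: 244.6 × $0.27 = $66.042
Bill = $210.59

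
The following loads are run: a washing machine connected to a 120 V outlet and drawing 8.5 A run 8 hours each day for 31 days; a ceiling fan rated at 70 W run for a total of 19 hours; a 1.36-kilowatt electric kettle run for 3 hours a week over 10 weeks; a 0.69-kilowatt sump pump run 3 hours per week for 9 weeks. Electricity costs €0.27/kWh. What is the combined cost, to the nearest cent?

washing machine: Power = 8.5 A × 120 V = 1020 W = 1.02 kW
washing machine: Runtime = 8 h/day × 31 days = 248 h
washing machine: 1.02 kW × 248 h = 252.96 kWh
ceiling fan: 0.07 kW × 19 h = 1.33 kWh
electric kettle: Runtime = 3 h/week × 10 weeks = 30 h
electric kettle: 1.36 kW × 30 h = 40.8 kWh
sump pump: Runtime = 3 h/week × 9 weeks = 27 h
sump pump: 0.69 kW × 27 h = 18.63 kWh
Total energy = 313.72 kWh
Cost = 313.72 × €0.27 = €84.70

€84.70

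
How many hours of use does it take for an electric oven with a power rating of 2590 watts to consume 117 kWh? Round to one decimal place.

Hours = 117 kWh ÷ 2.59 kW = 45.2 h

45.2 h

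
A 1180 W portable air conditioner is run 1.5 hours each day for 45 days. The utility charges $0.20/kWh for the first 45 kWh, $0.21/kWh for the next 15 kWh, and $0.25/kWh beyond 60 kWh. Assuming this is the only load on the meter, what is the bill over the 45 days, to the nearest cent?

Runtime = 1.5 h/day × 45 days = 67.5 h
Energy = 1.18 kW × 67.5 h = 79.65 kWh
Tier 1 (0–45 kWh): 45 × $0.20 = $9
Tier 2 (45–60 kWh): 15 × $0.21 = $3.15
Above 60 kWh: 19.65 × $0.25 = $4.9125
Bill = $17.06

$17.06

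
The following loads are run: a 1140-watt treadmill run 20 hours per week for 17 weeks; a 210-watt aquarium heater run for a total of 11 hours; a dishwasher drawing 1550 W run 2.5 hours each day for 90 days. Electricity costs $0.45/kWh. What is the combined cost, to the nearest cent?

treadmill: Runtime = 20 h/week × 17 weeks = 340 h
treadmill: 1.14 kW × 340 h = 387.6 kWh
aquarium heater: 0.21 kW × 11 h = 2.31 kWh
dishwasher: Runtime = 2.5 h/day × 90 days = 225 h
dishwasher: 1.55 kW × 225 h = 348.75 kWh
Total energy = 738.66 kWh
Cost = 738.66 × $0.45 = $332.40

$332.40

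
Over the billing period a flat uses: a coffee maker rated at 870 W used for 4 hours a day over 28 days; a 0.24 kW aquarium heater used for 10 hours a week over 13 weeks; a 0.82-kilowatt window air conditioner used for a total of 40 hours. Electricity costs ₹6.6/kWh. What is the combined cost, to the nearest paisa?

coffee maker: Runtime = 4 h/day × 28 days = 112 h
coffee maker: 0.87 kW × 112 h = 97.44 kWh
aquarium heater: Runtime = 10 h/week × 13 weeks = 130 h
aquarium heater: 0.24 kW × 130 h = 31.2 kWh
window air conditioner: 0.82 kW × 40 h = 32.8 kWh
Total energy = 161.44 kWh
Cost = 161.44 × ₹6.6 = ₹1065.50

₹1065.50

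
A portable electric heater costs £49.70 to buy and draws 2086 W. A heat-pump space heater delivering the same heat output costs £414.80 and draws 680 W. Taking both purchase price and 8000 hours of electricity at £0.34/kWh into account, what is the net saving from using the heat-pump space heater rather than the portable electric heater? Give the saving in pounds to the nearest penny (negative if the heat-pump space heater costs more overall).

portable electric heater: £49.70 + (2086/1000) kW × 8000 h × £0.34 = £49.70 + £5673.92 = £5723.62
heat-pump space heater: £414.80 + (680/1000) kW × 8000 h × £0.34 = £414.80 + £1849.6 = £2264.4
Saving = £5723.62 − £2264.4 = £3459.22

£3459.22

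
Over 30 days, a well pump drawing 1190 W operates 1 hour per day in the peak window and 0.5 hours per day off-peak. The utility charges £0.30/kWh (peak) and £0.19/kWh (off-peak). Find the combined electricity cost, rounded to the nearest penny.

£14.10

Peak energy = 1.19 kW × 1 h × 30 = 35.7 kWh
Off-peak energy = 1.19 kW × 0.5 h × 30 = 17.85 kWh
Cost = 35.7 × £0.30 + 17.85 × £0.19 = £10.71 + £3.3915 = £14.10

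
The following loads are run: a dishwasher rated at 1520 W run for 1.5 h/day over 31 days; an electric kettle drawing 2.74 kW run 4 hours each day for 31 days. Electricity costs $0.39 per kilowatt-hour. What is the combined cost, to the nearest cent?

dishwasher: Runtime = 1.5 h/day × 31 days = 46.5 h
dishwasher: 1.52 kW × 46.5 h = 70.68 kWh
electric kettle: Runtime = 4 h/day × 31 days = 124 h
electric kettle: 2.74 kW × 124 h = 339.76 kWh
Total energy = 410.44 kWh
Cost = 410.44 × $0.39 = $160.07

$160.07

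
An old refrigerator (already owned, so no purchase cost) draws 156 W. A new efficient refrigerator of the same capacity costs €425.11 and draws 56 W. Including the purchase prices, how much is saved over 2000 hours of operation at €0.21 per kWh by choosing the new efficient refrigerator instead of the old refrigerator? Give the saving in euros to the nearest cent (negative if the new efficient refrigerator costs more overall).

-€383.11

old refrigerator: €0.00 + (156/1000) kW × 2000 h × €0.21 = €0.00 + €65.52 = €65.52
new efficient refrigerator: €425.11 + (56/1000) kW × 2000 h × €0.21 = €425.11 + €23.52 = €448.63
Saving = €65.52 − €448.63 = −€383.11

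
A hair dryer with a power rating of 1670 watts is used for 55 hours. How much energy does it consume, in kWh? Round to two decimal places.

Energy = 1.67 kW × 55 h = 91.85 kWh

91.85 kWh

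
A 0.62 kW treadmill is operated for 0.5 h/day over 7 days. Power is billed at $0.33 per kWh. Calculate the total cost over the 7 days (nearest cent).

$0.72

Runtime = 0.5 h/day × 7 days = 3.5 h
Energy = 0.62 kW × 3.5 h = 2.17 kWh
Cost = 2.17 kWh × $0.33/kWh = $0.72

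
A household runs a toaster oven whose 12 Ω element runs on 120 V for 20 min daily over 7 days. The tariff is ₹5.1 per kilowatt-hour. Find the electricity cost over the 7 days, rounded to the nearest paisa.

Power = V²/R = 120²/12 = 1200 W = 1.2 kW
Runtime = 20 min × 7 = 140 min = 2.333333… h
Energy = 1.2 kW × 2.333333… h = 2.8 kWh
Cost = 2.8 kWh × ₹5.1/kWh = ₹14.28

₹14.28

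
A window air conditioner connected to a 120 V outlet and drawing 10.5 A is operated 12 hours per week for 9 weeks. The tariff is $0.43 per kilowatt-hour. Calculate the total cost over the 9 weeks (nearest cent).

Power = 10.5 A × 120 V = 1260 W = 1.26 kW
Runtime = 12 h/week × 9 weeks = 108 h
Energy = 1.26 kW × 108 h = 136.08 kWh
Cost = 136.08 kWh × $0.43/kWh = $58.51

$58.51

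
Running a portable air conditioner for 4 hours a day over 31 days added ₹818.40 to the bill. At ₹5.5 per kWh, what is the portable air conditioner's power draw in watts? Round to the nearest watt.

1200 W

Energy = ₹818.40 ÷ ₹5.5/kWh = 148.8 kWh
Runtime = 4 h/day × 31 days = 124 h
Power = 148.8 kWh ÷ 124 h = 1.2 kW = 1200 W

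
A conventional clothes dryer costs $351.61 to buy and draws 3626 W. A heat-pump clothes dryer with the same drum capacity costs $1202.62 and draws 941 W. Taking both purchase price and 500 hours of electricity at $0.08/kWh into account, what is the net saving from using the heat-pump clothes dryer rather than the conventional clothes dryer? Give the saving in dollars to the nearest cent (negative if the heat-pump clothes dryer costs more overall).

conventional clothes dryer: $351.61 + (3626/1000) kW × 500 h × $0.08 = $351.61 + $145.04 = $496.65
heat-pump clothes dryer: $1202.62 + (941/1000) kW × 500 h × $0.08 = $1202.62 + $37.64 = $1240.26
Saving = $496.65 − $1240.26 = −$743.61

-$743.61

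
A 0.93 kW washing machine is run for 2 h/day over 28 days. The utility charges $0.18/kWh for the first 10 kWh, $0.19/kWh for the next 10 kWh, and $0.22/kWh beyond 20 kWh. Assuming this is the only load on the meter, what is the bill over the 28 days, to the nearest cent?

Runtime = 2 h/day × 28 days = 56 h
Energy = 0.93 kW × 56 h = 52.08 kWh
Tier 1 (0–10 kWh): 10 × $0.18 = $1.8
Tier 2 (10–20 kWh): 10 × $0.19 = $1.9
Above 20 kWh: 32.08 × $0.22 = $7.0576
Bill = $10.76

$10.76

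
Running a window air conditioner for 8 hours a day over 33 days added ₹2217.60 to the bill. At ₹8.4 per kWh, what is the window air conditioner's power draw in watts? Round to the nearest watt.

1000 W

Energy = ₹2217.60 ÷ ₹8.4/kWh = 264 kWh
Runtime = 8 h/day × 33 days = 264 h
Power = 264 kWh ÷ 264 h = 1 kW = 1000 W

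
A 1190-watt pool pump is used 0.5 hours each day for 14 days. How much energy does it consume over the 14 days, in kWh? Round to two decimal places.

8.33 kWh

Runtime = 0.5 h/day × 14 days = 7 h
Energy = 1.19 kW × 7 h = 8.33 kWh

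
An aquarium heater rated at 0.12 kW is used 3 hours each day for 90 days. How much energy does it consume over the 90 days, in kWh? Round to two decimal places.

32.40 kWh

Runtime = 3 h/day × 90 days = 270 h
Energy = 0.12 kW × 270 h = 32.4 kWh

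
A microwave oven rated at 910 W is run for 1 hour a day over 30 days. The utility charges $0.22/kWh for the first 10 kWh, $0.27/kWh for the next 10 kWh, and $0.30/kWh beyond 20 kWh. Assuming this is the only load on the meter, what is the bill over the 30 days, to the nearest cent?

Runtime = 1 h/day × 30 days = 30 h
Energy = 0.91 kW × 30 h = 27.3 kWh
Tier 1 (0–10 kWh): 10 × $0.22 = $2.2
Tier 2 (10–20 kWh): 10 × $0.27 = $2.7
Above 20 kWh: 7.3 × $0.30 = $2.19
Bill = $7.09

$7.09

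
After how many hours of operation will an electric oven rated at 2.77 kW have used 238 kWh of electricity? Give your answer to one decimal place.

85.9 h

Hours = 238 kWh ÷ 2.77 kW = 85.9 h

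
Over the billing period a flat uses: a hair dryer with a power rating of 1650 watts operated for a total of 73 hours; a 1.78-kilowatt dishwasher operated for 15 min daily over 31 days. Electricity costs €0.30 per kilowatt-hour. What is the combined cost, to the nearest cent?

€40.27

hair dryer: 1.65 kW × 73 h = 120.45 kWh
dishwasher: Runtime = 15 min × 31 = 465 min = 7.75 h
dishwasher: 1.78 kW × 7.75 h = 13.795 kWh
Total energy = 134.245 kWh
Cost = 134.245 × €0.30 = €40.27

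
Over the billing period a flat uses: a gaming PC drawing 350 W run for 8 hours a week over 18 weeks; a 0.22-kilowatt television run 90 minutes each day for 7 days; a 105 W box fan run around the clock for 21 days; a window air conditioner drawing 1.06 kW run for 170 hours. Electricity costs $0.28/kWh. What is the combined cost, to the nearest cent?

$80.03

gaming PC: Runtime = 8 h/week × 18 weeks = 144 h
gaming PC: 0.35 kW × 144 h = 50.4 kWh
television: Runtime = 90 min × 7 = 630 min = 10.5 h
television: 0.22 kW × 10.5 h = 2.31 kWh
box fan: Runtime = 24 h × 21 = 504 h
box fan: 0.105 kW × 504 h = 52.92 kWh
window air conditioner: 1.06 kW × 170 h = 180.2 kWh
Total energy = 285.83 kWh
Cost = 285.83 × $0.28 = $80.03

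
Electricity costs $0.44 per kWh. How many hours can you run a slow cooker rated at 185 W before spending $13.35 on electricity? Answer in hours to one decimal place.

Energy available = $13.35 ÷ $0.44/kWh = 30.3409 kWh
Hours = 30.3409 kWh ÷ 0.185 kW = 164.0 h

164.0 h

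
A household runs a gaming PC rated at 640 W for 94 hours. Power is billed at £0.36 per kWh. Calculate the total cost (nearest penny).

£21.66

Energy = 0.64 kW × 94 h = 60.16 kWh
Cost = 60.16 kWh × £0.36/kWh = £21.66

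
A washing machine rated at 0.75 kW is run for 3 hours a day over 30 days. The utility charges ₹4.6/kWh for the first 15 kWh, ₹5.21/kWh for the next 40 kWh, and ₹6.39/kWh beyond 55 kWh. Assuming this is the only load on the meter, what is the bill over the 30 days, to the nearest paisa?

₹357.28

Runtime = 3 h/day × 30 days = 90 h
Energy = 0.75 kW × 90 h = 67.5 kWh
Tier 1 (0–15 kWh): 15 × ₹4.6 = ₹69
Tier 2 (15–55 kWh): 40 × ₹5.21 = ₹208.4
Above 55 kWh: 12.5 × ₹6.39 = ₹79.875
Bill = ₹357.28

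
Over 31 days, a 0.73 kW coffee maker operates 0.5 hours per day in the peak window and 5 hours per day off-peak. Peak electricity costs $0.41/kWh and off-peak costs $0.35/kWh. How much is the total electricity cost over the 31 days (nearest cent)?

$44.24

Peak energy = 0.73 kW × 0.5 h × 31 = 11.315 kWh
Off-peak energy = 0.73 kW × 5 h × 31 = 113.15 kWh
Cost = 11.315 × $0.41 + 113.15 × $0.35 = $4.63915 + $39.6025 = $44.24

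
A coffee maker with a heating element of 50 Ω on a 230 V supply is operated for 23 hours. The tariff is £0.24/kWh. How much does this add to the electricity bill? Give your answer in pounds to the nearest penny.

Power = V²/R = 230²/50 = 1058 W = 1.058 kW
Energy = 1.058 kW × 23 h = 24.334 kWh
Cost = 24.334 kWh × £0.24/kWh = £5.84

£5.84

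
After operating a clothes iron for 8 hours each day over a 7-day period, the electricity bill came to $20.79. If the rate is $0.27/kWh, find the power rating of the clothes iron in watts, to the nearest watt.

Energy = $20.79 ÷ $0.27/kWh = 77 kWh
Runtime = 8 h/day × 7 days = 56 h
Power = 77 kWh ÷ 56 h = 1.375 kW = 1375 W

1375 W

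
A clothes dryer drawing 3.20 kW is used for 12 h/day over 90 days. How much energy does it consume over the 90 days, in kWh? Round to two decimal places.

3456.00 kWh

Runtime = 12 h/day × 90 days = 1080 h
Energy = 3.2 kW × 1080 h = 3456 kWh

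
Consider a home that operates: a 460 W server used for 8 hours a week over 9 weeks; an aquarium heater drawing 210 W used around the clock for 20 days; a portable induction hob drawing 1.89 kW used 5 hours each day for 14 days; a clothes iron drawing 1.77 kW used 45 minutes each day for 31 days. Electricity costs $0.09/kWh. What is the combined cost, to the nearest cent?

server: Runtime = 8 h/week × 9 weeks = 72 h
server: 0.46 kW × 72 h = 33.12 kWh
aquarium heater: Runtime = 24 h × 20 = 480 h
aquarium heater: 0.21 kW × 480 h = 100.8 kWh
portable induction hob: Runtime = 5 h/day × 14 days = 70 h
portable induction hob: 1.89 kW × 70 h = 132.3 kWh
clothes iron: Runtime = 45 min × 31 = 1395 min = 23.25 h
clothes iron: 1.77 kW × 23.25 h = 41.1525 kWh
Total energy = 307.3725 kWh
Cost = 307.3725 × $0.09 = $27.66

$27.66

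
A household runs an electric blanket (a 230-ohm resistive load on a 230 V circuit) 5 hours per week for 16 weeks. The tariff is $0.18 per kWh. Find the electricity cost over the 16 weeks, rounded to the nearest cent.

$3.31

Power = V²/R = 230²/230 = 230 W = 0.23 kW
Runtime = 5 h/week × 16 weeks = 80 h
Energy = 0.23 kW × 80 h = 18.4 kWh
Cost = 18.4 kWh × $0.18/kWh = $3.31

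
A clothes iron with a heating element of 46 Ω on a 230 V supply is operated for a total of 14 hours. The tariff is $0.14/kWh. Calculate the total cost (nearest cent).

Power = V²/R = 230²/46 = 1150 W = 1.15 kW
Energy = 1.15 kW × 14 h = 16.1 kWh
Cost = 16.1 kWh × $0.14/kWh = $2.25

$2.25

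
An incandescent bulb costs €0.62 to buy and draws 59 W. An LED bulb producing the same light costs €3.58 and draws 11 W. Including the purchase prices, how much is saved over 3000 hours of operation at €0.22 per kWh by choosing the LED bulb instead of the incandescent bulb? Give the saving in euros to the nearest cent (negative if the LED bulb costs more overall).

€28.72

incandescent bulb: €0.62 + (59/1000) kW × 3000 h × €0.22 = €0.62 + €38.94 = €39.56
LED bulb: €3.58 + (11/1000) kW × 3000 h × €0.22 = €3.58 + €7.26 = €10.84
Saving = €39.56 − €10.84 = €28.72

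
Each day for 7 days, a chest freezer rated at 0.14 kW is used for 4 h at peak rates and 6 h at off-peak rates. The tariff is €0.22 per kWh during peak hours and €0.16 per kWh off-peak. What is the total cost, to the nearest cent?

Peak energy = 0.14 kW × 4 h × 7 = 3.92 kWh
Off-peak energy = 0.14 kW × 6 h × 7 = 5.88 kWh
Cost = 3.92 × €0.22 + 5.88 × €0.16 = €0.8624 + €0.9408 = €1.80

€1.80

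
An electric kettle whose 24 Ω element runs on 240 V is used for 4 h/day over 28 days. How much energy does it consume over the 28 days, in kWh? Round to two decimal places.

268.80 kWh

Power = V²/R = 240²/24 = 2400 W = 2.4 kW
Runtime = 4 h/day × 28 days = 112 h
Energy = 2.4 kW × 112 h = 268.8 kWh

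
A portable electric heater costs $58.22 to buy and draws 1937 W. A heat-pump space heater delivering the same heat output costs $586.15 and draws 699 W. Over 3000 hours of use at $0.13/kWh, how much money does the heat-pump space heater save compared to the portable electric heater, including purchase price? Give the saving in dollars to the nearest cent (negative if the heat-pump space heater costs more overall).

portable electric heater: $58.22 + (1937/1000) kW × 3000 h × $0.13 = $58.22 + $755.43 = $813.65
heat-pump space heater: $586.15 + (699/1000) kW × 3000 h × $0.13 = $586.15 + $272.61 = $858.76
Saving = $813.65 − $858.76 = −$45.11

-$45.11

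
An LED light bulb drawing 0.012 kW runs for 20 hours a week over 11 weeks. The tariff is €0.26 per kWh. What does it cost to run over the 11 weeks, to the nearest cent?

€0.69

Runtime = 20 h/week × 11 weeks = 220 h
Energy = 0.012 kW × 220 h = 2.64 kWh
Cost = 2.64 kWh × €0.26/kWh = €0.69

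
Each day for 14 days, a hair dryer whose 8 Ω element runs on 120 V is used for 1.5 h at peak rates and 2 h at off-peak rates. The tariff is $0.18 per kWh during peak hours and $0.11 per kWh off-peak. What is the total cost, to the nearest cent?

Power = V²/R = 120²/8 = 1800 W = 1.8 kW
Peak energy = 1.8 kW × 1.5 h × 14 = 37.8 kWh
Off-peak energy = 1.8 kW × 2 h × 14 = 50.4 kWh
Cost = 37.8 × $0.18 + 50.4 × $0.11 = $6.804 + $5.544 = $12.35

$12.35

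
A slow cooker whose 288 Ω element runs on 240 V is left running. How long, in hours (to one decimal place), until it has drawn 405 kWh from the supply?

Power = V²/R = 240²/288 = 200 W = 0.2 kW
Hours = 405 kWh ÷ 0.2 kW = 2025.0 h

2025.0 h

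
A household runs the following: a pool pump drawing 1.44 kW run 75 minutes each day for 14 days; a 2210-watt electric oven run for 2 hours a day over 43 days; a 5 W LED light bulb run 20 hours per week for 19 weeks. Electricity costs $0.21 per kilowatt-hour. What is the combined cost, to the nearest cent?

pool pump: Runtime = 75 min × 14 = 1050 min = 17.5 h
pool pump: 1.44 kW × 17.5 h = 25.2 kWh
electric oven: Runtime = 2 h/day × 43 days = 86 h
electric oven: 2.21 kW × 86 h = 190.06 kWh
LED light bulb: Runtime = 20 h/week × 19 weeks = 380 h
LED light bulb: 0.005 kW × 380 h = 1.9 kWh
Total energy = 217.16 kWh
Cost = 217.16 × $0.21 = $45.60

$45.60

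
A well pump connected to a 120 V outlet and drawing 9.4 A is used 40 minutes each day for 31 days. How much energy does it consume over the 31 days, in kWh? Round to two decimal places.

Power = 9.4 A × 120 V = 1128 W = 1.128 kW
Runtime = 40 min × 31 = 1240 min = 20.666666… h
Energy = 1.128 kW × 20.666666… h = 23.312 kWh ≈ 23.31 kWh

23.31 kWh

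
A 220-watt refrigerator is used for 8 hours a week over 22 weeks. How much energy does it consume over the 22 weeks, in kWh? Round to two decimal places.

Runtime = 8 h/week × 22 weeks = 176 h
Energy = 0.22 kW × 176 h = 38.72 kWh

38.72 kWh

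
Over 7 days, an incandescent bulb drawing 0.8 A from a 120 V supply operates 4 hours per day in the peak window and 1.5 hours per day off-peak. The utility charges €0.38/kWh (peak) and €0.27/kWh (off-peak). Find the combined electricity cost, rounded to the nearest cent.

Power = 0.8 A × 120 V = 96 W = 0.096 kW
Peak energy = 0.096 kW × 4 h × 7 = 2.688 kWh
Off-peak energy = 0.096 kW × 1.5 h × 7 = 1.008 kWh
Cost = 2.688 × €0.38 + 1.008 × €0.27 = €1.02144 + €0.27216 = €1.29

€1.29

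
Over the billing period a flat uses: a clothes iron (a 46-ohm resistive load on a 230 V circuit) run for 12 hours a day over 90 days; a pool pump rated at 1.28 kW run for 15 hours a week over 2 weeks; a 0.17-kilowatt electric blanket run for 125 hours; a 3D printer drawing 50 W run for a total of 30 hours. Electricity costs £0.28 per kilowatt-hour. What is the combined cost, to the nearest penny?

clothes iron: Power = V²/R = 230²/46 = 1150 W = 1.15 kW
clothes iron: Runtime = 12 h/day × 90 days = 1080 h
clothes iron: 1.15 kW × 1080 h = 1242 kWh
pool pump: Runtime = 15 h/week × 2 weeks = 30 h
pool pump: 1.28 kW × 30 h = 38.4 kWh
electric blanket: 0.17 kW × 125 h = 21.25 kWh
3D printer: 0.05 kW × 30 h = 1.5 kWh
Total energy = 1303.15 kWh
Cost = 1303.15 × £0.28 = £364.88

£364.88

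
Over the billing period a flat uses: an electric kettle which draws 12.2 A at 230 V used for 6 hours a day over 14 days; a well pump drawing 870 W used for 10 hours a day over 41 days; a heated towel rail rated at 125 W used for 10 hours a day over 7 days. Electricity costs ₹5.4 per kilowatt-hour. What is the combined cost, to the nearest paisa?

electric kettle: Power = 12.2 A × 230 V = 2806 W = 2.806 kW
electric kettle: Runtime = 6 h/day × 14 days = 84 h
electric kettle: 2.806 kW × 84 h = 235.704 kWh
well pump: Runtime = 10 h/day × 41 days = 410 h
well pump: 0.87 kW × 410 h = 356.7 kWh
heated towel rail: Runtime = 10 h/day × 7 days = 70 h
heated towel rail: 0.125 kW × 70 h = 8.75 kWh
Total energy = 601.154 kWh
Cost = 601.154 × ₹5.4 = ₹3246.23

₹3246.23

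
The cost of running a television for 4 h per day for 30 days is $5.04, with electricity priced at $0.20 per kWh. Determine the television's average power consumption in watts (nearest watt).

Energy = $5.04 ÷ $0.20/kWh = 25.2 kWh
Runtime = 4 h/day × 30 days = 120 h
Power = 25.2 kWh ÷ 120 h = 0.21 kW = 210 W

210 W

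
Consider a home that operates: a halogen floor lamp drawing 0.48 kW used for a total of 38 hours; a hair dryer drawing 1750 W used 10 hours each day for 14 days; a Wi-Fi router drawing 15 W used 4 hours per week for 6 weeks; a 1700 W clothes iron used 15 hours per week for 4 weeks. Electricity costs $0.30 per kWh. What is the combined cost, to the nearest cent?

halogen floor lamp: 0.48 kW × 38 h = 18.24 kWh
hair dryer: Runtime = 10 h/day × 14 days = 140 h
hair dryer: 1.75 kW × 140 h = 245 kWh
Wi-Fi router: Runtime = 4 h/week × 6 weeks = 24 h
Wi-Fi router: 0.015 kW × 24 h = 0.36 kWh
clothes iron: Runtime = 15 h/week × 4 weeks = 60 h
clothes iron: 1.7 kW × 60 h = 102 kWh
Total energy = 365.6 kWh
Cost = 365.6 × $0.30 = $109.68

$109.68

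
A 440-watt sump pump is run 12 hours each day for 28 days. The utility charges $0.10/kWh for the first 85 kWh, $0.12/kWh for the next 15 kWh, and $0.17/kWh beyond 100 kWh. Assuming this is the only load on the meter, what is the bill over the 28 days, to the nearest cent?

Runtime = 12 h/day × 28 days = 336 h
Energy = 0.44 kW × 336 h = 147.84 kWh
Tier 1 (0–85 kWh): 85 × $0.10 = $8.5
Tier 2 (85–100 kWh): 15 × $0.12 = $1.8
Above 100 kWh: 47.84 × $0.17 = $8.1328
Bill = $18.43

$18.43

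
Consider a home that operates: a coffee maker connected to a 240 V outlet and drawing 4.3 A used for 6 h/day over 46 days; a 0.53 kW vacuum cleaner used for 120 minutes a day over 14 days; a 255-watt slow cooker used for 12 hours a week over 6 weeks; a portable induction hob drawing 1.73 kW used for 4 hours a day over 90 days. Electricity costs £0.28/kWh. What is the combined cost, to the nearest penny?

coffee maker: Power = 4.3 A × 240 V = 1032 W = 1.032 kW
coffee maker: Runtime = 6 h/day × 46 days = 276 h
coffee maker: 1.032 kW × 276 h = 284.832 kWh
vacuum cleaner: Runtime = 120 min × 14 = 1680 min = 28 h
vacuum cleaner: 0.53 kW × 28 h = 14.84 kWh
slow cooker: Runtime = 12 h/week × 6 weeks = 72 h
slow cooker: 0.255 kW × 72 h = 18.36 kWh
portable induction hob: Runtime = 4 h/day × 90 days = 360 h
portable induction hob: 1.73 kW × 360 h = 622.8 kWh
Total energy = 940.832 kWh
Cost = 940.832 × £0.28 = £263.43

£263.43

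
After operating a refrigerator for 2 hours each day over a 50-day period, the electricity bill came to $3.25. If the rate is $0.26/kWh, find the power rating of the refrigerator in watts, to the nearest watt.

125 W

Energy = $3.25 ÷ $0.26/kWh = 12.5 kWh
Runtime = 2 h/day × 50 days = 100 h
Power = 12.5 kWh ÷ 100 h = 0.125 kW = 125 W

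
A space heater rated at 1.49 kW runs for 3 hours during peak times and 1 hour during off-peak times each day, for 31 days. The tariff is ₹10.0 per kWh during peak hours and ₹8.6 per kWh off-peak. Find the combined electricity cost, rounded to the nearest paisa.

₹1782.93

Peak energy = 1.49 kW × 3 h × 31 = 138.57 kWh
Off-peak energy = 1.49 kW × 1 h × 31 = 46.19 kWh
Cost = 138.57 × ₹10.0 + 46.19 × ₹8.6 = ₹1385.7 + ₹397.234 = ₹1782.93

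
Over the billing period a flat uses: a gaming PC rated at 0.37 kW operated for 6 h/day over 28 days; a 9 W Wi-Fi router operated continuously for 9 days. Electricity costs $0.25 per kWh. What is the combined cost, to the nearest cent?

$16.03

gaming PC: Runtime = 6 h/day × 28 days = 168 h
gaming PC: 0.37 kW × 168 h = 62.16 kWh
Wi-Fi router: Runtime = 24 h × 9 = 216 h
Wi-Fi router: 0.009 kW × 216 h = 1.944 kWh
Total energy = 64.104 kWh
Cost = 64.104 × $0.25 = $16.03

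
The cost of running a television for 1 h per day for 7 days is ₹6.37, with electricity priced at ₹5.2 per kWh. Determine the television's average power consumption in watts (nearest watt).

Energy = ₹6.37 ÷ ₹5.2/kWh = 1.225 kWh
Runtime = 1 h/day × 7 days = 7 h
Power = 1.225 kWh ÷ 7 h = 0.175 kW = 175 W

175 W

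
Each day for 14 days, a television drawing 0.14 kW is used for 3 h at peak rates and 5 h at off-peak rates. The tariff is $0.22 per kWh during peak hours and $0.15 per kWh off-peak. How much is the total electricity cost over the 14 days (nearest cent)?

Peak energy = 0.14 kW × 3 h × 14 = 5.88 kWh
Off-peak energy = 0.14 kW × 5 h × 14 = 9.8 kWh
Cost = 5.88 × $0.22 + 9.8 × $0.15 = $1.2936 + $1.47 = $2.76

$2.76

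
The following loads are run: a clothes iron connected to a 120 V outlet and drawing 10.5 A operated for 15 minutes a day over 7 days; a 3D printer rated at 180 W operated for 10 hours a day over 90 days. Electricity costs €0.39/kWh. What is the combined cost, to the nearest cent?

clothes iron: Power = 10.5 A × 120 V = 1260 W = 1.26 kW
clothes iron: Runtime = 15 min × 7 = 105 min = 1.75 h
clothes iron: 1.26 kW × 1.75 h = 2.205 kWh
3D printer: Runtime = 10 h/day × 90 days = 900 h
3D printer: 0.18 kW × 900 h = 162 kWh
Total energy = 164.205 kWh
Cost = 164.205 × €0.39 = €64.04

€64.04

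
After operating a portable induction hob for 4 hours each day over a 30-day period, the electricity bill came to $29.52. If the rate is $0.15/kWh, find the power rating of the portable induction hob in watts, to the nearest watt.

Energy = $29.52 ÷ $0.15/kWh = 196.8 kWh
Runtime = 4 h/day × 30 days = 120 h
Power = 196.8 kWh ÷ 120 h = 1.64 kW = 1640 W

1640 W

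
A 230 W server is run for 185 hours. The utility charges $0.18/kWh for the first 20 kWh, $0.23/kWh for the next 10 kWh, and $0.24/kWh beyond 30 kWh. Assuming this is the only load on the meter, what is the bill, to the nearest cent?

Energy = 0.23 kW × 185 h = 42.55 kWh
Tier 1 (0–20 kWh): 20 × $0.18 = $3.6
Tier 2 (20–30 kWh): 10 × $0.23 = $2.3
Above 30 kWh: 12.55 × $0.24 = $3.012
Bill = $8.91

$8.91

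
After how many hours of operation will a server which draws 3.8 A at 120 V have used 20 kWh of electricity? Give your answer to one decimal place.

43.9 h

Power = 3.8 A × 120 V = 456 W = 0.456 kW
Hours = 20 kWh ÷ 0.456 kW = 43.9 h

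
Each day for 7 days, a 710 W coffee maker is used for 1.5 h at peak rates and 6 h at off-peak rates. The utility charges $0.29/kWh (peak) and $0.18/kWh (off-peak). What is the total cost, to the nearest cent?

$7.53

Peak energy = 0.71 kW × 1.5 h × 7 = 7.455 kWh
Off-peak energy = 0.71 kW × 6 h × 7 = 29.82 kWh
Cost = 7.455 × $0.29 + 29.82 × $0.18 = $2.16195 + $5.3676 = $7.53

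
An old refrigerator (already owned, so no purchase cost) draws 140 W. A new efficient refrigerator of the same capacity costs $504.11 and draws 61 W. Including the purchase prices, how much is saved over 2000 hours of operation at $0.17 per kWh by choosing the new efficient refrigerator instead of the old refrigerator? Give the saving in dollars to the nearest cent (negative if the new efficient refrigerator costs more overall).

old refrigerator: $0.00 + (140/1000) kW × 2000 h × $0.17 = $0.00 + $47.6 = $47.6
new efficient refrigerator: $504.11 + (61/1000) kW × 2000 h × $0.17 = $504.11 + $20.74 = $524.85
Saving = $47.6 − $524.85 = −$477.25

-$477.25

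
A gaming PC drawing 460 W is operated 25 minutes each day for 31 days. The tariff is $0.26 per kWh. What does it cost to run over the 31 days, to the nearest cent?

$1.54

Runtime = 25 min × 31 = 775 min = 12.916666… h
Energy = 0.46 kW × 12.916666… h = 5.941666… kWh
Cost = 5.941666… kWh × $0.26/kWh = $1.54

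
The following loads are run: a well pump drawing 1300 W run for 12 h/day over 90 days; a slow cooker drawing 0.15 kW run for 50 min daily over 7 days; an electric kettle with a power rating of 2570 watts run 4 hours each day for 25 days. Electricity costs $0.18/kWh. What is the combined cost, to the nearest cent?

$299.14

well pump: Runtime = 12 h/day × 90 days = 1080 h
well pump: 1.3 kW × 1080 h = 1404 kWh
slow cooker: Runtime = 50 min × 7 = 350 min = 5.833333… h
slow cooker: 0.15 kW × 5.833333… h = 0.875 kWh
electric kettle: Runtime = 4 h/day × 25 days = 100 h
electric kettle: 2.57 kW × 100 h = 257 kWh
Total energy = 1661.875 kWh
Cost = 1661.875 × $0.18 = $299.14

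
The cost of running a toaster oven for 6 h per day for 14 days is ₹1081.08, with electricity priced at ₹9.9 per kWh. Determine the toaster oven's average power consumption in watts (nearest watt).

1300 W

Energy = ₹1081.08 ÷ ₹9.9/kWh = 109.2 kWh
Runtime = 6 h/day × 14 days = 84 h
Power = 109.2 kWh ÷ 84 h = 1.3 kW = 1300 W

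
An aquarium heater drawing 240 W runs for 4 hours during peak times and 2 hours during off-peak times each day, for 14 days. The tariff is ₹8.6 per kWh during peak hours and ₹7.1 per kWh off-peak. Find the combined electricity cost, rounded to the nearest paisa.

Peak energy = 0.24 kW × 4 h × 14 = 13.44 kWh
Off-peak energy = 0.24 kW × 2 h × 14 = 6.72 kWh
Cost = 13.44 × ₹8.6 + 6.72 × ₹7.1 = ₹115.584 + ₹47.712 = ₹163.30

₹163.30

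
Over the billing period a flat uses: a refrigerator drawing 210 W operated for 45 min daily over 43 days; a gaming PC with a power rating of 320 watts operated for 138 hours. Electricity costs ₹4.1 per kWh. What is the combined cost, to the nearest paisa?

₹208.82

refrigerator: Runtime = 45 min × 43 = 1935 min = 32.25 h
refrigerator: 0.21 kW × 32.25 h = 6.7725 kWh
gaming PC: 0.32 kW × 138 h = 44.16 kWh
Total energy = 50.9325 kWh
Cost = 50.9325 × ₹4.1 = ₹208.82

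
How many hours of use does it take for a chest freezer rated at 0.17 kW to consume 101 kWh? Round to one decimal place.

594.1 h

Hours = 101 kWh ÷ 0.17 kW = 594.1 h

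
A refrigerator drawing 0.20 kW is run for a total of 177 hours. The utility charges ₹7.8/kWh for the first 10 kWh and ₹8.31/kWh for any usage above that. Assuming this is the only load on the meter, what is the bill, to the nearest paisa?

Energy = 0.2 kW × 177 h = 35.4 kWh
Tier 1 (0–10 kWh): 10 × ₹7.8 = ₹78
Above 10 kWh: 25.4 × ₹8.31 = ₹211.074
Bill = ₹289.07

₹289.07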